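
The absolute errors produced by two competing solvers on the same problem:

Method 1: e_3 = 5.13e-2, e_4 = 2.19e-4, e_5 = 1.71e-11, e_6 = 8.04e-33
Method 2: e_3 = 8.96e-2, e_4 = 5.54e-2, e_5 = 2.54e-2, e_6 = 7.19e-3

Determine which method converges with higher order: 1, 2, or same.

1

Method 1: p ≈ ln(8.04e-33/1.71e-11)/ln(1.71e-11/2.19e-4) ≈ 3.00.
Method 2: p ≈ ln(7.19e-3/2.54e-2)/ln(2.54e-2/5.54e-2) ≈ 1.62.
Method 1 has the higher order (≈3.0 vs ≈1.6).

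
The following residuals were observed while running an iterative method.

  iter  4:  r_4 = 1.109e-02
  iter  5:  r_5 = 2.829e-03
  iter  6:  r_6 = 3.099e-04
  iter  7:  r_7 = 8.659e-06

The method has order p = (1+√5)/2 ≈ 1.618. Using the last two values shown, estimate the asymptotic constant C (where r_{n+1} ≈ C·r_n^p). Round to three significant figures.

C ≈ r_7 / r_6^1.618
  = 8.659e-06 / (3.099e-04)^1.618
  = 8.659e-06 / 2.10279e-06 ≈ 4.1179

4.12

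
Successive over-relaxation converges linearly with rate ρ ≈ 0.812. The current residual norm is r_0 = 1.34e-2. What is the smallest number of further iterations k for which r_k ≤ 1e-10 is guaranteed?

After k steps, r_k ≈ 1.34e-2·0.812^k.
Need 0.812^k ≤ 1e-10/1.34e-2 = 7.46269e-09.
k ≥ ln(7.46269e-09)/ln(0.812) = -18.7133/-0.20825 = 89.860.
Smallest integer k = 90.

90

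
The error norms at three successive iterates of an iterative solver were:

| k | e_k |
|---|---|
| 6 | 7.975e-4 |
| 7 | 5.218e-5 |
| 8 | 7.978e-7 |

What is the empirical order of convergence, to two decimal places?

p ≈ ln(e_8/e_7) / ln(e_7/e_6)
  = ln(7.978e-7/5.218e-5) / ln(5.218e-5/7.975e-4)
  = ln(0.0152894) / ln(0.0654295)
  = -4.18060 / -2.72678 ≈ 1.53316

1.53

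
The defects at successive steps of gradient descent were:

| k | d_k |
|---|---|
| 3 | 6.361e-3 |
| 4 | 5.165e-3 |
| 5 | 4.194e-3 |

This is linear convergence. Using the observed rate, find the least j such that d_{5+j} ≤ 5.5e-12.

99

Rate ρ ≈ d_5/d_4 = 4.194e-3/5.165e-3 = 0.8120.
After j more steps, d_{5+j} ≈ 4.194e-3·ρ^j; need ρ^j ≤ 5.5e-12/4.194e-3 = 1.3114e-09.
j ≥ ln(1.3114e-09)/ln(0.8120) = -20.4522/-0.20825 = 98.210.
So 99 more iterations are needed.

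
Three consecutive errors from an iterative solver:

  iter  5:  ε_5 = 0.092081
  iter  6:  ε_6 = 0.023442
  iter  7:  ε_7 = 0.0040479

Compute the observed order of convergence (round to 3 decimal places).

1.284

p ≈ ln(ε_7/ε_6) / ln(ε_6/ε_5)
  = ln(0.0040479/0.023442) / ln(0.023442/0.092081)
  = ln(0.172677) / ln(0.25458)
  = -1.756332 / -1.368140 ≈ 1.283737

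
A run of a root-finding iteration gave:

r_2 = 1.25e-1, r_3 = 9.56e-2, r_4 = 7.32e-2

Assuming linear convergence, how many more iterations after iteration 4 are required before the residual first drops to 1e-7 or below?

51

Rate ρ ≈ r_4/r_3 = 7.32e-2/9.56e-2 = 0.7657.
After j more steps, r_{4+j} ≈ 7.32e-2·ρ^j; need ρ^j ≤ 1e-7/7.32e-2 = 1.36612e-06.
j ≥ ln(1.36612e-06)/ln(0.7657) = -13.5035/-0.26696 = 50.582.
So 51 more iterations are needed.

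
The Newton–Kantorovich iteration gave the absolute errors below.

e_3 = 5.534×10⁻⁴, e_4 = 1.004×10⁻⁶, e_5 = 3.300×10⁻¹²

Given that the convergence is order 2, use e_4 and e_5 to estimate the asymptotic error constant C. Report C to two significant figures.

3.3

C ≈ e_5 / e_4^2
  = 3.300×10⁻¹² / (1.004×10⁻⁶)^2
  = 3.300×10⁻¹² / 1.00802e-12 ≈ 3.2738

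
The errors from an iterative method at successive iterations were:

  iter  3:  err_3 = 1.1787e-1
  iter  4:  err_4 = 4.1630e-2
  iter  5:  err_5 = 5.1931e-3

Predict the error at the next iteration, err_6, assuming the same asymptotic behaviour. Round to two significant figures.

8.1e-5

First estimate the order: p ≈ ln(err_5/err_4) / ln(err_4/err_3) = ln(5.1931e-3/4.1630e-2)/ln(4.1630e-2/1.1787e-1) = ln(0.124744)/ln(0.353186) ≈ 2.0000.
Then err_6 ≈ err_5·(err_5/err_4)^p = 5.1931e-3·(0.124744)^2.0000 = 5.1931e-3·0.0155611 ≈ 8.081e-05.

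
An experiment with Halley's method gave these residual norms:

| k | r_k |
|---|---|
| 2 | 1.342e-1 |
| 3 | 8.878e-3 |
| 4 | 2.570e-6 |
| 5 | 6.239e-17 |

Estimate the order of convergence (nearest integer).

3

Consecutive ratios: r_5/r_4 = 6.239e-17/2.570e-6 = 2.42763e-11, r_4/r_3 = 2.570e-6/8.878e-3 = 0.00028948.
p ≈ ln(2.42763e-11)/ln(0.00028948) = -24.4415/-8.1474 ≈ 3.00.
So the convergence is cubic (order 3).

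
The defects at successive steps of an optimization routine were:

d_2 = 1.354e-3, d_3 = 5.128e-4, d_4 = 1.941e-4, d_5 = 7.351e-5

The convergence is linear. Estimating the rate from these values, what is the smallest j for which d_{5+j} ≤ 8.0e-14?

Rate ρ ≈ d_5/d_4 = 7.351e-5/1.941e-4 = 0.3787.
After j more steps, d_{5+j} ≈ 7.351e-5·ρ^j; need ρ^j ≤ 8.0e-14/7.351e-5 = 1.08829e-09.
j ≥ ln(1.08829e-09)/ln(0.3787) = -20.6387/-0.97101 = 21.255.
So 22 more iterations are needed.

22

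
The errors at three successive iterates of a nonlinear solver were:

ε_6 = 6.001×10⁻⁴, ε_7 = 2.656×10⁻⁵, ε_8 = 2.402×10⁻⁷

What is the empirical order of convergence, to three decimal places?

p ≈ ln(ε_8/ε_7) / ln(ε_7/ε_6)
  = ln(2.402×10⁻⁷/2.656×10⁻⁵) / ln(2.656×10⁻⁵/6.001×10⁻⁴)
  = ln(0.00904367) / ln(0.0442593)
  = -4.705690 / -3.117690 ≈ 1.509351

1.509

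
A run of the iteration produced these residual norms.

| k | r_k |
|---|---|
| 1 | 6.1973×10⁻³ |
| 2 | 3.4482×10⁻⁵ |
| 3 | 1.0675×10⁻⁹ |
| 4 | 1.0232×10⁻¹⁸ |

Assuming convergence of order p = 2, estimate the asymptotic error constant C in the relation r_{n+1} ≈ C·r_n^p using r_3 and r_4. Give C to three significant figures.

C ≈ r_4 / r_3^2
  = 1.0232×10⁻¹⁸ / (1.0675×10⁻⁹)^2
  = 1.0232×10⁻¹⁸ / 1.13956e-18 ≈ 0.89789

0.898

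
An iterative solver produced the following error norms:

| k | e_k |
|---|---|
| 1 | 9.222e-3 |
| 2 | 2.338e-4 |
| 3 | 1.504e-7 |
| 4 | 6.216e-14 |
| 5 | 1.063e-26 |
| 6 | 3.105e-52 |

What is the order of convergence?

2

Consecutive ratios: e_6/e_5 = 3.105e-52/1.063e-26 = 2.92098e-26, e_5/e_4 = 1.063e-26/6.216e-14 = 1.7101e-13.
p ≈ ln(2.92098e-26)/ln(1.7101e-13) = -58.7953/-29.3971 ≈ 2.00.
So the convergence is quadratic (order 2).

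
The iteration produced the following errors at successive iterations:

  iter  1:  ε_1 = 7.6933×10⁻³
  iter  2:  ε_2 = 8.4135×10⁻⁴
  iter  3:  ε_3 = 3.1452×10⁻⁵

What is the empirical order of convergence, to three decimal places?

1.485

p ≈ ln(ε_3/ε_2) / ln(ε_2/ε_1)
  = ln(3.1452×10⁻⁵/8.4135×10⁻⁴) / ln(8.4135×10⁻⁴/7.6933×10⁻³)
  = ln(0.0373828) / ln(0.109361)
  = -3.286545 / -2.213101 ≈ 1.485041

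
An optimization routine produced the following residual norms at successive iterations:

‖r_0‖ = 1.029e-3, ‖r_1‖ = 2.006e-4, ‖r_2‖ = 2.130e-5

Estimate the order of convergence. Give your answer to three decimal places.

p ≈ ln(‖r_2‖/‖r_1‖) / ln(‖r_1‖/‖r_0‖)
  = ln(2.130e-5/2.006e-4) / ln(2.006e-4/1.029e-3)
  = ln(0.106181) / ln(0.194947)
  = -2.242610 / -1.635028 ≈ 1.371603

1.372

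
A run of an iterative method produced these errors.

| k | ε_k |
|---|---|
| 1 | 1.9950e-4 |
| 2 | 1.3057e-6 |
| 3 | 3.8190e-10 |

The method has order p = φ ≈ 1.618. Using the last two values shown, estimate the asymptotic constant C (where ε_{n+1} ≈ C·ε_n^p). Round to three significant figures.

C ≈ ε_3 / ε_2^1.618
  = 3.8190e-10 / (1.3057e-6)^1.618
  = 3.8190e-10 / 3.01602e-10 ≈ 1.2662

1.27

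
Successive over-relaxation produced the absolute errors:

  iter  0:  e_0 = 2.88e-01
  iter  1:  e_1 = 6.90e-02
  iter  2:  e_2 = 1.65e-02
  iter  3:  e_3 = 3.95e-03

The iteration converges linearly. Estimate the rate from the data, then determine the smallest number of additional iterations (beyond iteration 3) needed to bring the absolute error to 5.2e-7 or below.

7

Rate ρ ≈ e_3/e_2 = 3.95e-03/1.65e-02 = 0.2394.
After j more steps, e_{3+j} ≈ 3.95e-03·ρ^j; need ρ^j ≤ 5.2e-7/3.95e-03 = 0.000131646.
j ≥ ln(0.000131646)/ln(0.2394) = -8.9354/-1.42962 = 6.250.
So 7 more iterations are needed.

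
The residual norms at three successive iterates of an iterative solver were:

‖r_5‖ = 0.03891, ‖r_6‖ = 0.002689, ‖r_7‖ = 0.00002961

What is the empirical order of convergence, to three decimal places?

p ≈ ln(‖r_7‖/‖r_6‖) / ln(‖r_6‖/‖r_5‖)
  = ln(0.00002961/0.002689) / ln(0.002689/0.03891)
  = ln(0.0110115) / ln(0.0691082)
  = -4.508815 / -2.672082 ≈ 1.687379

1.687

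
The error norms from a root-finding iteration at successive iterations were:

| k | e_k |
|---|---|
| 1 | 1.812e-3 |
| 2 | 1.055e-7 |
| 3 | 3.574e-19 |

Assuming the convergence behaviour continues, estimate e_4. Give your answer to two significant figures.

3.1e-50

First estimate the order: p ≈ ln(e_3/e_2) / ln(e_2/e_1) = ln(3.574e-19/1.055e-7)/ln(1.055e-7/1.812e-3) = ln(3.38768e-12)/ln(5.8223e-05) ≈ 2.7085.
Then e_4 ≈ e_3·(e_3/e_2)^p = 3.574e-19·(3.38768e-12)^2.7085 = 3.574e-19·8.57513e-32 ≈ 3.065e-50.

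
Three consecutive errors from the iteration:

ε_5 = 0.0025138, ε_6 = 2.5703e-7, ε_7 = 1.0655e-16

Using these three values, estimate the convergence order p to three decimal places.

p ≈ ln(ε_7/ε_6) / ln(ε_6/ε_5)
  = ln(1.0655e-16/2.5703e-7) / ln(2.5703e-7/0.0025138)
  = ln(4.14543e-10) / ln(0.000102248)
  = -21.603844 / -9.188109 ≈ 2.351283

2.351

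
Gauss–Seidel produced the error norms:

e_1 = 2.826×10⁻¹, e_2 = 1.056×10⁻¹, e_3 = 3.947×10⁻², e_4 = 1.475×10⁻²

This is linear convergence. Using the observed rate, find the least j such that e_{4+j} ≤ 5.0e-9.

16

Rate ρ ≈ e_4/e_3 = 1.475×10⁻²/3.947×10⁻² = 0.3737.
After j more steps, e_{4+j} ≈ 1.475×10⁻²·ρ^j; need ρ^j ≤ 5.0e-9/1.475×10⁻² = 3.38983e-07.
j ≥ ln(3.38983e-07)/ln(0.3737) = -14.8973/-0.98430 = 15.135.
So 16 more iterations are needed.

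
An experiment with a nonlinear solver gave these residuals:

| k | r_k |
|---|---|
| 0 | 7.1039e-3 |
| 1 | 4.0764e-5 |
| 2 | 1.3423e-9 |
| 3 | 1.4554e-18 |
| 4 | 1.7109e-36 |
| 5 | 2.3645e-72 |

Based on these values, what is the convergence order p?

Consecutive ratios: r_5/r_4 = 2.3645e-72/1.7109e-36 = 1.38202e-36, r_4/r_3 = 1.7109e-36/1.4554e-18 = 1.17555e-18.
p ≈ ln(1.38202e-36)/ln(1.17555e-18) = -82.5695/-41.2848 ≈ 2.00.
So the convergence is quadratic (order 2).

2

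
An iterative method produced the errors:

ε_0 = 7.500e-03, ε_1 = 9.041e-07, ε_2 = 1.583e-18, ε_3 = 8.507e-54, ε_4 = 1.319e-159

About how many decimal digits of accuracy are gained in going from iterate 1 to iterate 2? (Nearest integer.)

Digits gained ≈ log₁₀(ε_1/ε_2) = log₁₀(9.041e-07/1.583e-18) = log₁₀(5.71131e+11) ≈ 11.757.

12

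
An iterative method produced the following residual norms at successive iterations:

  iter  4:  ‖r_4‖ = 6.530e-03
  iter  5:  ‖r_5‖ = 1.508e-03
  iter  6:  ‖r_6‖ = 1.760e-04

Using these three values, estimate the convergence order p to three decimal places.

p ≈ ln(‖r_6‖/‖r_5‖) / ln(‖r_5‖/‖r_4‖)
  = ln(1.760e-04/1.508e-03) / ln(1.508e-03/6.530e-03)
  = ln(0.116711) / ln(0.230934)
  = -2.148054 / -1.465623 ≈ 1.465625

1.466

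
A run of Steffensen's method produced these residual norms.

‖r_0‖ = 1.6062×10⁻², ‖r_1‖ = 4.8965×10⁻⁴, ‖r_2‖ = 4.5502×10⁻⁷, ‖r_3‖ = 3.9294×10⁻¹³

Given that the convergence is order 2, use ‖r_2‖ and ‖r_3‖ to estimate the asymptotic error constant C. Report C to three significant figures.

C ≈ ‖r_3‖ / ‖r_2‖^2
  = 3.9294×10⁻¹³ / (4.5502×10⁻⁷)^2
  = 3.9294×10⁻¹³ / 2.07043e-13 ≈ 1.8979

1.90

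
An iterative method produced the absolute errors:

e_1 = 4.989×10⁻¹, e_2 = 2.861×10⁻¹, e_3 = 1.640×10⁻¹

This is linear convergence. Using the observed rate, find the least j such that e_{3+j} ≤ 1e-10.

Rate ρ ≈ e_3/e_2 = 1.640×10⁻¹/2.861×10⁻¹ = 0.5732.
After j more steps, e_{3+j} ≈ 1.640×10⁻¹·ρ^j; need ρ^j ≤ 1e-10/1.640×10⁻¹ = 6.09756e-10.
j ≥ ln(6.09756e-10)/ln(0.5732) = -21.2180/-0.55652 = 38.126.
So 39 more iterations are needed.

39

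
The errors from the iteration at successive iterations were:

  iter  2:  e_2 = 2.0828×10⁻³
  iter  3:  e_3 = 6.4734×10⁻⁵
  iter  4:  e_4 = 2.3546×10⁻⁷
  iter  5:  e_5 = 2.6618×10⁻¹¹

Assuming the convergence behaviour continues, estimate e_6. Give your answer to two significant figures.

1.1e-17

First estimate the order: p ≈ ln(e_5/e_4) / ln(e_4/e_3) = ln(2.6618×10⁻¹¹/2.3546×10⁻⁷)/ln(2.3546×10⁻⁷/6.4734×10⁻⁵) = ln(0.000113047)/ln(0.00363735) ≈ 1.6180.
Then e_6 ≈ e_5·(e_5/e_4)^p = 2.6618×10⁻¹¹·(0.000113047)^1.6180 = 2.6618×10⁻¹¹·4.11314e-07 ≈ 1.095e-17.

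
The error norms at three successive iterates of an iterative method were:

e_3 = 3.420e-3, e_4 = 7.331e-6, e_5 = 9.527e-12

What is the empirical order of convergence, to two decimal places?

2.21

p ≈ ln(e_5/e_4) / ln(e_4/e_3)
  = ln(9.527e-12/7.331e-6) / ln(7.331e-6/3.420e-3)
  = ln(1.29955e-06) / ln(0.00214357)
  = -13.55349 / -6.14528 ≈ 2.20551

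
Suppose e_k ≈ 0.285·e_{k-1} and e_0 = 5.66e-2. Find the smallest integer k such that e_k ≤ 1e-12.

20

After k steps, e_k ≈ 5.66e-2·0.285^k.
Need 0.285^k ≤ 1e-12/5.66e-2 = 1.76678e-11.
k ≥ ln(1.76678e-11)/ln(0.285) = -24.7593/-1.25527 = 19.724.
Smallest integer k = 20.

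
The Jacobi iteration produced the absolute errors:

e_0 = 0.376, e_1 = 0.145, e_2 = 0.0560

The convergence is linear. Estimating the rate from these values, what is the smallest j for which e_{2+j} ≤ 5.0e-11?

22

Rate ρ ≈ e_2/e_1 = 0.0560/0.145 = 0.3862.
After j more steps, e_{2+j} ≈ 0.0560·ρ^j; need ρ^j ≤ 5.0e-11/0.0560 = 8.92857e-10.
j ≥ ln(8.92857e-10)/ln(0.3862) = -20.8366/-0.95140 = 21.901.
So 22 more iterations are needed.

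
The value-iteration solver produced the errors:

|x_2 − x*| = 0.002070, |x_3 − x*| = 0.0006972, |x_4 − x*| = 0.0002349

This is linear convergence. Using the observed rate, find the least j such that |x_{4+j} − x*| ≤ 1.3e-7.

7

Rate ρ ≈ |x_4 − x*|/|x_3 − x*| = 0.0002349/0.0006972 = 0.3369.
After j more steps, |x_{4+j} − x*| ≈ 0.0002349·ρ^j; need ρ^j ≤ 1.3e-7/0.0002349 = 0.000553427.
j ≥ ln(0.000553427)/ln(0.3369) = -7.4994/-1.08797 = 6.893.
So 7 more iterations are needed.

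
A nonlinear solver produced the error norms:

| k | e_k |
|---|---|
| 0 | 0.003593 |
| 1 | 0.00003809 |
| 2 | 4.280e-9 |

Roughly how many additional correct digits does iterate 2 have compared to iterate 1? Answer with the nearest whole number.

Digits gained ≈ log₁₀(e_1/e_2) = log₁₀(0.00003809/4.280e-9) = log₁₀(8899.53) ≈ 3.949.

4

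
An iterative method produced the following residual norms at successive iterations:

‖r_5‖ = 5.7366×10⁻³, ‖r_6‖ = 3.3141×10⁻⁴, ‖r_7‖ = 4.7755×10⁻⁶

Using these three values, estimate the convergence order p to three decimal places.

p ≈ ln(‖r_7‖/‖r_6‖) / ln(‖r_6‖/‖r_5‖)
  = ln(4.7755×10⁻⁶/3.3141×10⁻⁴) / ln(3.3141×10⁻⁴/5.7366×10⁻³)
  = ln(0.0144096) / ln(0.0577712)
  = -4.239861 / -2.851265 ≈ 1.487011

1.487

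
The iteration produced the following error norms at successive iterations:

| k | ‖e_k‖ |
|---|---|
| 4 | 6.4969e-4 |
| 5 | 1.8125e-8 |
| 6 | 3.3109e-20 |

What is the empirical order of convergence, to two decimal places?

2.58

p ≈ ln(‖e_6‖/‖e_5‖) / ln(‖e_5‖/‖e_4‖)
  = ln(3.3109e-20/1.8125e-8) / ln(1.8125e-8/6.4969e-4)
  = ln(1.8267e-12) / ln(2.78979e-05)
  = -27.02851 / -10.48696 ≈ 2.57734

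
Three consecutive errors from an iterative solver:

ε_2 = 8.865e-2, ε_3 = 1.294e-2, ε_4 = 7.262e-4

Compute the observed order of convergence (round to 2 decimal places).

p ≈ ln(ε_4/ε_3) / ln(ε_3/ε_2)
  = ln(7.262e-4/1.294e-2) / ln(1.294e-2/8.865e-2)
  = ln(0.0561206) / ln(0.145967)
  = -2.88025 / -1.92437 ≈ 1.49672

1.50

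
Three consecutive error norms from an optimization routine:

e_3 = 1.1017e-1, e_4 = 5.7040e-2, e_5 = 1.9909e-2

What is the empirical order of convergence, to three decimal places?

p ≈ ln(e_5/e_4) / ln(e_4/e_3)
  = ln(1.9909e-2/5.7040e-2) / ln(5.7040e-2/1.1017e-1)
  = ln(0.349036) / ln(0.517745)
  = -1.052580 / -0.658272 ≈ 1.599005

1.599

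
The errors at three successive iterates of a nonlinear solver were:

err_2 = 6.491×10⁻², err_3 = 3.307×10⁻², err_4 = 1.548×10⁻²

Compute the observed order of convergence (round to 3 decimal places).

p ≈ ln(err_4/err_3) / ln(err_3/err_2)
  = ln(1.548×10⁻²/3.307×10⁻²) / ln(3.307×10⁻²/6.491×10⁻²)
  = ln(0.468098) / ln(0.509475)
  = -0.759078 / -0.674374 ≈ 1.125604

1.126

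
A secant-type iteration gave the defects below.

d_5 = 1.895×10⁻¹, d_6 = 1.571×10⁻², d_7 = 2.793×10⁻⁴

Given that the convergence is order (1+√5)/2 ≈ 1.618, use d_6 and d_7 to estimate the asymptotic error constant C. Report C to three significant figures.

0.232

C ≈ d_7 / d_6^1.618
  = 2.793×10⁻⁴ / (1.571×10⁻²)^1.618
  = 2.793×10⁻⁴ / 0.00120618 ≈ 0.23156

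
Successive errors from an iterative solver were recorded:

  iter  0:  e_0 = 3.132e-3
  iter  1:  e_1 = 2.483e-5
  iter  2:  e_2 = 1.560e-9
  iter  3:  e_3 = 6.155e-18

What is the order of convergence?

Consecutive ratios: e_3/e_2 = 6.155e-18/1.560e-9 = 3.94551e-09, e_2/e_1 = 1.560e-9/2.483e-5 = 6.28272e-05.
p ≈ ln(3.94551e-09)/ln(6.28272e-05) = -19.3507/-9.6751 ≈ 2.00.
So the convergence is quadratic (order 2).

2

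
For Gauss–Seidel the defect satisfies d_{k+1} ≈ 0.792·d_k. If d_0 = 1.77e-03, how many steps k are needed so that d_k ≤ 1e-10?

72

After k steps, d_k ≈ 1.77e-03·0.792^k.
Need 0.792^k ≤ 1e-10/1.77e-03 = 5.64972e-08.
k ≥ ln(5.64972e-08)/ln(0.792) = -16.6891/-0.23319 = 71.569.
Smallest integer k = 72.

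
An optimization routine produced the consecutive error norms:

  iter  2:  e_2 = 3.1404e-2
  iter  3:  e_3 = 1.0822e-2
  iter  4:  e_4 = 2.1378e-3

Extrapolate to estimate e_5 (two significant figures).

First estimate the order: p ≈ ln(e_4/e_3) / ln(e_3/e_2) = ln(2.1378e-3/1.0822e-2)/ln(1.0822e-2/3.1404e-2) = ln(0.197542)/ln(0.344606) ≈ 1.5223.
Then e_5 ≈ e_4·(e_4/e_3)^p = 2.1378e-3·(0.197542)^1.5223 = 2.1378e-3·0.0846803 ≈ 0.000181.

1.8e-4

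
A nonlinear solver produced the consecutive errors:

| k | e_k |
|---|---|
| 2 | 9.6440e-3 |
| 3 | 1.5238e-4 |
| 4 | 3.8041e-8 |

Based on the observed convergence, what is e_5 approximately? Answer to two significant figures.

First estimate the order: p ≈ ln(e_4/e_3) / ln(e_3/e_2) = ln(3.8041e-8/1.5238e-4)/ln(1.5238e-4/9.6440e-3) = ln(0.000249646)/ln(0.0158005) ≈ 2.0000.
Then e_5 ≈ e_4·(e_4/e_3)^p = 3.8041e-8·(0.000249646)^2.0000 = 3.8041e-8·6.23231e-08 ≈ 2.371e-15.

2.4e-15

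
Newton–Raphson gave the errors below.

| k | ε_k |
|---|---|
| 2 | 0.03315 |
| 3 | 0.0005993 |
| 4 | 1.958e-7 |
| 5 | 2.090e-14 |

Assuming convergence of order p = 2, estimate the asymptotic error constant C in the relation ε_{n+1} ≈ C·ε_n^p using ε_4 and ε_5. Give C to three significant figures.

C ≈ ε_5 / ε_4^2
  = 2.090e-14 / (1.958e-7)^2
  = 2.090e-14 / 3.83376e-14 ≈ 0.54516

0.545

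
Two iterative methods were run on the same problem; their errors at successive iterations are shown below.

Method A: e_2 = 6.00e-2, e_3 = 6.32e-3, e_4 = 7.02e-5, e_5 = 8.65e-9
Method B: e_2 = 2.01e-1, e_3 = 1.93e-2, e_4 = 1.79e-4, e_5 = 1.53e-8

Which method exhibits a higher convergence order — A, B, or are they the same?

same

Method A: p ≈ ln(8.65e-9/7.02e-5)/ln(7.02e-5/6.32e-3) ≈ 2.00.
Method B: p ≈ ln(1.53e-8/1.79e-4)/ln(1.79e-4/1.93e-2) ≈ 2.00.
Both orders ≈ 2.0 — effectively the same.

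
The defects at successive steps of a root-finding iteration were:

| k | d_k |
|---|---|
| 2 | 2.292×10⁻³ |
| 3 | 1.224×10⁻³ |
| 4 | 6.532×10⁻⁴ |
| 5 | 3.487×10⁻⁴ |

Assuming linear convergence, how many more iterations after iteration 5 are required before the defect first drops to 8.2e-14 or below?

Rate ρ ≈ d_5/d_4 = 3.487×10⁻⁴/6.532×10⁻⁴ = 0.5338.
After j more steps, d_{5+j} ≈ 3.487×10⁻⁴·ρ^j; need ρ^j ≤ 8.2e-14/3.487×10⁻⁴ = 2.35159e-10.
j ≥ ln(2.35159e-10)/ln(0.5338) = -22.1708/-0.62773 = 35.319.
So 36 more iterations are needed.

36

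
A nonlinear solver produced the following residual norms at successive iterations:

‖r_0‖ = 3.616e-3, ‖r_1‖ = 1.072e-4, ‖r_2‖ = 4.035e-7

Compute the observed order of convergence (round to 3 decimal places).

p ≈ ln(‖r_2‖/‖r_1‖) / ln(‖r_1‖/‖r_0‖)
  = ln(4.035e-7/1.072e-4) / ln(1.072e-4/3.616e-3)
  = ln(0.00376399) / ln(0.029646)
  = -5.582276 / -3.518428 ≈ 1.586582

1.587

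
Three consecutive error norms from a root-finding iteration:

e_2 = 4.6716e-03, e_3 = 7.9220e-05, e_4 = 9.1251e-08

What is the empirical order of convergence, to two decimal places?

1.66

p ≈ ln(e_4/e_3) / ln(e_3/e_2)
  = ln(9.1251e-08/7.9220e-05) / ln(7.9220e-05/4.6716e-03)
  = ln(0.00115187) / ln(0.0169578)
  = -6.76637 / -4.07703 ≈ 1.65963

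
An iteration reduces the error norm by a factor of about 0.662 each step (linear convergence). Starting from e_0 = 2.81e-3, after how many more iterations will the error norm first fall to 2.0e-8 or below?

29

After k steps, e_k ≈ 2.81e-3·0.662^k.
Need 0.662^k ≤ 2.0e-8/2.81e-3 = 7.11744e-06.
k ≥ ln(7.11744e-06)/ln(0.662) = -11.8530/-0.41249 = 28.735.
Smallest integer k = 29.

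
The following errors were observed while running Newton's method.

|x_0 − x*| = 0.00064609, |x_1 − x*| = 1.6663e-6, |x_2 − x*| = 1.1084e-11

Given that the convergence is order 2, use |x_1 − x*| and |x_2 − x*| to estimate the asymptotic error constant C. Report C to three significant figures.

C ≈ |x_2 − x*| / |x_1 − x*|^2
  = 1.1084e-11 / (1.6663e-6)^2
  = 1.1084e-11 / 2.77656e-12 ≈ 3.992

3.99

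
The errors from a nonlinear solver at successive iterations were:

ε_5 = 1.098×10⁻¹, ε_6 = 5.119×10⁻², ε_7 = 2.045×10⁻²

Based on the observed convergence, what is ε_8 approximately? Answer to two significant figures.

6.8e-3

First estimate the order: p ≈ ln(ε_7/ε_6) / ln(ε_6/ε_5) = ln(2.045×10⁻²/5.119×10⁻²)/ln(5.119×10⁻²/1.098×10⁻¹) = ln(0.399492)/ln(0.466211) ≈ 1.2024.
Then ε_8 ≈ ε_7·(ε_7/ε_6)^p = 2.045×10⁻²·(0.399492)^1.2024 = 2.045×10⁻²·0.331782 ≈ 0.006785.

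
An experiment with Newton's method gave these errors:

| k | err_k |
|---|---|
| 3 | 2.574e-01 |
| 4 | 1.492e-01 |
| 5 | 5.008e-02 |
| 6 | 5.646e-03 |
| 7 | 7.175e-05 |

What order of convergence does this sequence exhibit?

2

Consecutive ratios: err_7/err_6 = 7.175e-05/5.646e-03 = 0.0127081, err_6/err_5 = 5.646e-03/5.008e-02 = 0.11274.
p ≈ ln(0.0127081)/ln(0.11274) = -4.3655/-2.1827 ≈ 2.00.
So the convergence is quadratic (order 2).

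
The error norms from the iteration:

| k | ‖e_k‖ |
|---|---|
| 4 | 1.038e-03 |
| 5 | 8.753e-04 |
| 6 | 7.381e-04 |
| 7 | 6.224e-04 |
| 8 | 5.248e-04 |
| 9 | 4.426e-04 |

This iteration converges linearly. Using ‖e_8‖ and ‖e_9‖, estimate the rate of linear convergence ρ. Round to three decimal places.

ρ ≈ ‖e_9‖/‖e_8‖ = 4.426e-04/5.248e-04 = 0.84337

0.843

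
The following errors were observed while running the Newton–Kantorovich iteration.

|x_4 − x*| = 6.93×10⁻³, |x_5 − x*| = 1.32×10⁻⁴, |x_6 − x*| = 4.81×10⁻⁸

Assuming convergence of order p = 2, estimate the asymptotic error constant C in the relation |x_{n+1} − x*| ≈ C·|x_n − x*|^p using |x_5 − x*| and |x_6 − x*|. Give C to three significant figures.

C ≈ |x_6 − x*| / |x_5 − x*|^2
  = 4.81×10⁻⁸ / (1.32×10⁻⁴)^2
  = 4.81×10⁻⁸ / 1.7424e-08 ≈ 2.7606

2.76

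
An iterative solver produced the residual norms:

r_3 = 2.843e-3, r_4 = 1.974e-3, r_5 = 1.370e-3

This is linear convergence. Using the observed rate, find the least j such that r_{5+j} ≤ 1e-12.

58

Rate ρ ≈ r_5/r_4 = 1.370e-3/1.974e-3 = 0.6940.
After j more steps, r_{5+j} ≈ 1.370e-3·ρ^j; need ρ^j ≤ 1e-12/1.370e-3 = 7.29927e-10.
j ≥ ln(7.29927e-10)/ln(0.6940) = -21.0381/-0.36528 = 57.594.
So 58 more iterations are needed.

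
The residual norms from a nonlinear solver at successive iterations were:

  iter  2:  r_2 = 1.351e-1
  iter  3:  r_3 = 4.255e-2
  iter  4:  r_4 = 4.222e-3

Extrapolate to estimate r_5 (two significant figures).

4.2e-5

First estimate the order: p ≈ ln(r_4/r_3) / ln(r_3/r_2) = ln(4.222e-3/4.255e-2)/ln(4.255e-2/1.351e-1) = ln(0.0992244)/ln(0.314952) ≈ 1.9997.
Then r_5 ≈ r_4·(r_4/r_3)^p = 4.222e-3·(0.0992244)^1.9997 = 4.222e-3·0.00985231 ≈ 4.16e-05.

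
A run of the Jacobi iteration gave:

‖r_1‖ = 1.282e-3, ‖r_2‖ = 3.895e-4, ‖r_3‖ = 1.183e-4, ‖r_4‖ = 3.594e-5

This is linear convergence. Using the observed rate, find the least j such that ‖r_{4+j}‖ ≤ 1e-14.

19

Rate ρ ≈ ‖r_4‖/‖r_3‖ = 3.594e-5/1.183e-4 = 0.3038.
After j more steps, ‖r_{4+j}‖ ≈ 3.594e-5·ρ^j; need ρ^j ≤ 1e-14/3.594e-5 = 2.78242e-10.
j ≥ ln(2.78242e-10)/ln(0.3038) = -22.0025/-1.19139 = 18.468.
So 19 more iterations are needed.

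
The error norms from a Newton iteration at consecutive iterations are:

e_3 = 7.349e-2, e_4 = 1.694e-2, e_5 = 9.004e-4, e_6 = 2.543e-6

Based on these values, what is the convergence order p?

2

Consecutive ratios: e_6/e_5 = 2.543e-6/9.004e-4 = 0.0028243, e_5/e_4 = 9.004e-4/1.694e-2 = 0.0531523.
p ≈ ln(0.0028243)/ln(0.0531523) = -5.8695/-2.9346 ≈ 2.00.
So the convergence is quadratic (order 2).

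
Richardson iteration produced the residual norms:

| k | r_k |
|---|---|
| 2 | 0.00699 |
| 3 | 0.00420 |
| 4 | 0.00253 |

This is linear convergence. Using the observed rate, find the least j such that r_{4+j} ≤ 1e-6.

Rate ρ ≈ r_4/r_3 = 0.00253/0.00420 = 0.6024.
After j more steps, r_{4+j} ≈ 0.00253·ρ^j; need ρ^j ≤ 1e-6/0.00253 = 0.000395257.
j ≥ ln(0.000395257)/ln(0.6024) = -7.8360/-0.50683 = 15.461.
So 16 more iterations are needed.

16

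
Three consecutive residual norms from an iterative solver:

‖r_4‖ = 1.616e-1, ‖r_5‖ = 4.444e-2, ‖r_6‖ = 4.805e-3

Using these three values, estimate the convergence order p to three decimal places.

1.723

p ≈ ln(‖r_6‖/‖r_5‖) / ln(‖r_5‖/‖r_4‖)
  = ln(4.805e-3/4.444e-2) / ln(4.444e-2/1.616e-1)
  = ln(0.108123) / ln(0.275)
  = -2.224486 / -1.290984 ≈ 1.723093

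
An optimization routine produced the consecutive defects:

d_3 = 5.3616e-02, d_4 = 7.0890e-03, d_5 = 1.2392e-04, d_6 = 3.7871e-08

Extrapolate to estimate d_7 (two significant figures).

3.5e-15

First estimate the order: p ≈ ln(d_6/d_5) / ln(d_5/d_4) = ln(3.7871e-08/1.2392e-04)/ln(1.2392e-04/7.0890e-03) = ln(0.000305608)/ln(0.0174806) ≈ 2.0000.
Then d_7 ≈ d_6·(d_6/d_5)^p = 3.7871e-08·(0.000305608)^2.0000 = 3.7871e-08·9.33962e-08 ≈ 3.537e-15.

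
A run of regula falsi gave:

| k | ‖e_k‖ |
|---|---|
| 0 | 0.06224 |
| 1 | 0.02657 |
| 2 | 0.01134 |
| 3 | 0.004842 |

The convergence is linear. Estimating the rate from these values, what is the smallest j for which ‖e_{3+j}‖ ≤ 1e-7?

13

Rate ρ ≈ ‖e_3‖/‖e_2‖ = 0.004842/0.01134 = 0.4270.
After j more steps, ‖e_{3+j}‖ ≈ 0.004842·ρ^j; need ρ^j ≤ 1e-7/0.004842 = 2.06526e-05.
j ≥ ln(2.06526e-05)/ln(0.4270) = -10.7877/-0.85097 = 12.677.
So 13 more iterations are needed.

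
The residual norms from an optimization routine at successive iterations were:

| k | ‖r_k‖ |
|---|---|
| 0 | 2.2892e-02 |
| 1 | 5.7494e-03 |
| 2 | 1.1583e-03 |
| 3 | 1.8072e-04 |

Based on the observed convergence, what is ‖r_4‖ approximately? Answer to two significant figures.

2.1e-5

First estimate the order: p ≈ ln(‖r_3‖/‖r_2‖) / ln(‖r_2‖/‖r_1‖) = ln(1.8072e-04/1.1583e-03)/ln(1.1583e-03/5.7494e-03) = ln(0.156022)/ln(0.201465) ≈ 1.1595.
Then ‖r_4‖ ≈ ‖r_3‖·(‖r_3‖/‖r_2‖)^p = 1.8072e-04·(0.156022)^1.1595 = 1.8072e-04·0.116011 ≈ 2.097e-05.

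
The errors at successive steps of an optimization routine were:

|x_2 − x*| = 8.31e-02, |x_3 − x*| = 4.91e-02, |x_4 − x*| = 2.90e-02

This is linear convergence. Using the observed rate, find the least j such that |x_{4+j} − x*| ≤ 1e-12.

46

Rate ρ ≈ |x_4 − x*|/|x_3 − x*| = 2.90e-02/4.91e-02 = 0.5906.
After j more steps, |x_{4+j} − x*| ≈ 2.90e-02·ρ^j; need ρ^j ≤ 1e-12/2.90e-02 = 3.44828e-11.
j ≥ ln(3.44828e-11)/ln(0.5906) = -24.0906/-0.52662 = 45.746.
So 46 more iterations are needed.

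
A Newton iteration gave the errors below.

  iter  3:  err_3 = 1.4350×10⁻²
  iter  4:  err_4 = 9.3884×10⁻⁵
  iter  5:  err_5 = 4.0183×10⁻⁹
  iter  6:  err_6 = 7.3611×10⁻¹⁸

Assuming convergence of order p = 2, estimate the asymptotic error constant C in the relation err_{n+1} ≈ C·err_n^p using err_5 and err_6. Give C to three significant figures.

C ≈ err_6 / err_5^2
  = 7.3611×10⁻¹⁸ / (4.0183×10⁻⁹)^2
  = 7.3611×10⁻¹⁸ / 1.61467e-17 ≈ 0.45589

0.456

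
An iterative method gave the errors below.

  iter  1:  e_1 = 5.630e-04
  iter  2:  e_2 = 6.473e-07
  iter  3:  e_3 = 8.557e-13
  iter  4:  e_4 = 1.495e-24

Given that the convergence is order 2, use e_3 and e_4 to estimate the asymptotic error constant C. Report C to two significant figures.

C ≈ e_4 / e_3^2
  = 1.495e-24 / (8.557e-13)^2
  = 1.495e-24 / 7.32222e-25 ≈ 2.0417

2.0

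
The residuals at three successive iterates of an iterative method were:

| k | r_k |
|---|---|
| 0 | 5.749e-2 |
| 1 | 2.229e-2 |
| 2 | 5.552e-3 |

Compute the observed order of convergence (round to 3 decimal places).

p ≈ ln(r_2/r_1) / ln(r_1/r_0)
  = ln(5.552e-3/2.229e-2) / ln(2.229e-2/5.749e-2)
  = ln(0.24908) / ln(0.38772)
  = -1.389981 / -0.947472 ≈ 1.467042

1.467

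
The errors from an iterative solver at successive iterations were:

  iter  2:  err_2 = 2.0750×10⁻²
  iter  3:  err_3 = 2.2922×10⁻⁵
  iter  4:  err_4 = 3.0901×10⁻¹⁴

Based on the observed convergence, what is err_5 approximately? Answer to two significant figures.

First estimate the order: p ≈ ln(err_4/err_3) / ln(err_3/err_2) = ln(3.0901×10⁻¹⁴/2.2922×10⁻⁵)/ln(2.2922×10⁻⁵/2.0750×10⁻²) = ln(1.34809e-09)/ln(0.00110467) ≈ 3.0000.
Then err_5 ≈ err_4·(err_4/err_3)^p = 3.0901×10⁻¹⁴·(1.34809e-09)^3.0000 = 3.0901×10⁻¹⁴·2.44995e-27 ≈ 7.571e-41.

7.6e-41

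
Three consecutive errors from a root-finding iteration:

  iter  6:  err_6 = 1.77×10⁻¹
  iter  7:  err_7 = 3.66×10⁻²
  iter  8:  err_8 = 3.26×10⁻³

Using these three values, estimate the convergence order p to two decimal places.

p ≈ ln(err_8/err_7) / ln(err_7/err_6)
  = ln(3.26×10⁻³/3.66×10⁻²) / ln(3.66×10⁻²/1.77×10⁻¹)
  = ln(0.089071) / ln(0.20678)
  = -2.41832 / -1.57610 ≈ 1.53437

1.53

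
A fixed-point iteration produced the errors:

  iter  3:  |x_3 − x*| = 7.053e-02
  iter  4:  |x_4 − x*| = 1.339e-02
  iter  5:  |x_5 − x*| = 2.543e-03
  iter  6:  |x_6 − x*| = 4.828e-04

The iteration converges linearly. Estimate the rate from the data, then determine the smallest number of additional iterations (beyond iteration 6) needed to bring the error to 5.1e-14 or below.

14

Rate ρ ≈ |x_6 − x*|/|x_5 − x*| = 4.828e-04/2.543e-03 = 0.1899.
After j more steps, |x_{6+j} − x*| ≈ 4.828e-04·ρ^j; need ρ^j ≤ 5.1e-14/4.828e-04 = 1.05634e-10.
j ≥ ln(1.05634e-10)/ln(0.1899) = -22.9710/-1.66126 = 13.827.
So 14 more iterations are needed.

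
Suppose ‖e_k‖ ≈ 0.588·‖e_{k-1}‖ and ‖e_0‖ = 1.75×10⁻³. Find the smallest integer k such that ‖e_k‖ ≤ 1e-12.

41

After k steps, ‖e_k‖ ≈ 1.75×10⁻³·0.588^k.
Need 0.588^k ≤ 1e-12/1.75×10⁻³ = 5.71429e-10.
k ≥ ln(5.71429e-10)/ln(0.588) = -21.2829/-0.53103 = 40.079.
Smallest integer k = 41.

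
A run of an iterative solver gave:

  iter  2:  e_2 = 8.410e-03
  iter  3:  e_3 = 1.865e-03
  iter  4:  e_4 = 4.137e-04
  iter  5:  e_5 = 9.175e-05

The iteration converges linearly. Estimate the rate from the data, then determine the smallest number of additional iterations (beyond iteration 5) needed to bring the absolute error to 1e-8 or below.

Rate ρ ≈ e_5/e_4 = 9.175e-05/4.137e-04 = 0.2218.
After j more steps, e_{5+j} ≈ 9.175e-05·ρ^j; need ρ^j ≤ 1e-8/9.175e-05 = 0.000108992.
j ≥ ln(0.000108992)/ln(0.2218) = -9.1242/-1.50598 = 6.059.
So 7 more iterations are needed.

7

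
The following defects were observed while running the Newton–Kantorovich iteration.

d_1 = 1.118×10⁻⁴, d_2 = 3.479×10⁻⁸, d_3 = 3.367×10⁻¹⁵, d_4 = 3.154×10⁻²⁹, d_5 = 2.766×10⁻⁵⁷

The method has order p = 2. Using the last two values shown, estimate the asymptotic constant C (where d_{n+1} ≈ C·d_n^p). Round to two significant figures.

2.8

C ≈ d_5 / d_4^2
  = 2.766×10⁻⁵⁷ / (3.154×10⁻²⁹)^2
  = 2.766×10⁻⁵⁷ / 9.94772e-58 ≈ 2.7805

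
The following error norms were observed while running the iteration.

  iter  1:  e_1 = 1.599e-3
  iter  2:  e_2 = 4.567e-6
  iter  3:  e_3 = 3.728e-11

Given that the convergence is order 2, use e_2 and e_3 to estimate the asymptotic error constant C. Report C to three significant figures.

C ≈ e_3 / e_2^2
  = 3.728e-11 / (4.567e-6)^2
  = 3.728e-11 / 2.08575e-11 ≈ 1.7874

1.79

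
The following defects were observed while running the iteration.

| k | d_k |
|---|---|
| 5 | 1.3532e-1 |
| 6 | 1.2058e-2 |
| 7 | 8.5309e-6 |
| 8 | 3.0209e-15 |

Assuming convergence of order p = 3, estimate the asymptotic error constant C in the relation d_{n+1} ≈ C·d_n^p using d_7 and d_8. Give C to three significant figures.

4.87

C ≈ d_8 / d_7^3
  = 3.0209e-15 / (8.5309e-6)^3
  = 3.0209e-15 / 6.20847e-16 ≈ 4.8658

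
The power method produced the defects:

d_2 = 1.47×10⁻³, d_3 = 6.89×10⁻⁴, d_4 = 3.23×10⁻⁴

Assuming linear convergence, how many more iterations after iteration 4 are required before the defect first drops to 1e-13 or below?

29

Rate ρ ≈ d_4/d_3 = 3.23×10⁻⁴/6.89×10⁻⁴ = 0.4688.
After j more steps, d_{4+j} ≈ 3.23×10⁻⁴·ρ^j; need ρ^j ≤ 1e-13/3.23×10⁻⁴ = 3.09598e-10.
j ≥ ln(3.09598e-10)/ln(0.4688) = -21.8957/-0.75758 = 28.902.
So 29 more iterations are needed.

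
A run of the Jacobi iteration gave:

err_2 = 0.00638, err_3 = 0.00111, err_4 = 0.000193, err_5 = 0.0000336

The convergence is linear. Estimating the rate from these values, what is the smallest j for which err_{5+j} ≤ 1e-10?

8

Rate ρ ≈ err_5/err_4 = 0.0000336/0.000193 = 0.1741.
After j more steps, err_{5+j} ≈ 0.0000336·ρ^j; need ρ^j ≤ 1e-10/0.0000336 = 2.97619e-06.
j ≥ ln(2.97619e-06)/ln(0.1741) = -12.7249/-1.74813 = 7.279.
So 8 more iterations are needed.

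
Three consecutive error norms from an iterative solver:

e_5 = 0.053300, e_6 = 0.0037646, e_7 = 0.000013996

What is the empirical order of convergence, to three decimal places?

2.111

p ≈ ln(e_7/e_6) / ln(e_6/e_5)
  = ln(0.000013996/0.0037646) / ln(0.0037646/0.053300)
  = ln(0.00371779) / ln(0.0706304)
  = -5.594626 / -2.650295 ≈ 2.110945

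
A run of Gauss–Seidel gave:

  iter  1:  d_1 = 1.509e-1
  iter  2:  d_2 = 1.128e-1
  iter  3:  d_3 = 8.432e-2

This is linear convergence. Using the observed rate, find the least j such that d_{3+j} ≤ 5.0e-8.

50

Rate ρ ≈ d_3/d_2 = 8.432e-2/1.128e-1 = 0.7475.
After j more steps, d_{3+j} ≈ 8.432e-2·ρ^j; need ρ^j ≤ 5.0e-8/8.432e-2 = 5.92979e-07.
j ≥ ln(5.92979e-07)/ln(0.7475) = -14.3381/-0.29102 = 49.268.
So 50 more iterations are needed.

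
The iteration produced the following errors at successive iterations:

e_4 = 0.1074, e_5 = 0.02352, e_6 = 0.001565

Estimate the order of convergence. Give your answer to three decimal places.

p ≈ ln(e_6/e_5) / ln(e_5/e_4)
  = ln(0.001565/0.02352) / ln(0.02352/0.1074)
  = ln(0.0665391) / ln(0.218994)
  = -2.709966 / -1.518711 ≈ 1.784386

1.784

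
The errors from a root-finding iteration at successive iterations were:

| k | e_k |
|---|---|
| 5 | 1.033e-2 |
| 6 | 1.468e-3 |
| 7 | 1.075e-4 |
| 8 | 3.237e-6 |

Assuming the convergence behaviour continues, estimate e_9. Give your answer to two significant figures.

First estimate the order: p ≈ ln(e_8/e_7) / ln(e_7/e_6) = ln(3.237e-6/1.075e-4)/ln(1.075e-4/1.468e-3) = ln(0.0301116)/ln(0.0732289) ≈ 1.3399.
Then e_9 ≈ e_8·(e_8/e_7)^p = 3.237e-6·(0.0301116)^1.3399 = 3.237e-6·0.00915494 ≈ 2.963e-08.

3.0e-8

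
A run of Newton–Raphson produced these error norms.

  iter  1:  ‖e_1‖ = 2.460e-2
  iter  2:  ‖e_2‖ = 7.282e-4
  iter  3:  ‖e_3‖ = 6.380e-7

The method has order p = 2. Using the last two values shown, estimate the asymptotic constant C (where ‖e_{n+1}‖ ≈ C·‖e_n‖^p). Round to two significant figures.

1.2

C ≈ ‖e_3‖ / ‖e_2‖^2
  = 6.380e-7 / (7.282e-4)^2
  = 6.380e-7 / 5.30275e-07 ≈ 1.2031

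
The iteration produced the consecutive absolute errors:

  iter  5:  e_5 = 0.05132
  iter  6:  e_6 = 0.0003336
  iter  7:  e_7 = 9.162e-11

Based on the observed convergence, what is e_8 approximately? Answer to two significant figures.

First estimate the order: p ≈ ln(e_7/e_6) / ln(e_6/e_5) = ln(9.162e-11/0.0003336)/ln(0.0003336/0.05132) = ln(2.7464e-07)/ln(0.00650039) ≈ 3.0000.
Then e_8 ≈ e_7·(e_7/e_6)^p = 9.162e-11·(2.7464e-07)^3.0000 = 9.162e-11·2.07153e-20 ≈ 1.898e-30.

1.9e-30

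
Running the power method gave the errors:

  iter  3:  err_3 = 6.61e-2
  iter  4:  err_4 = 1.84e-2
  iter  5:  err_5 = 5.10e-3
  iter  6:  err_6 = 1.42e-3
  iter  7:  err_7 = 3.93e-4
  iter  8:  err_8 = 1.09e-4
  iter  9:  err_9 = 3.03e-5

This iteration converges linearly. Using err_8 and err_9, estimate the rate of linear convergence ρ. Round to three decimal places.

ρ ≈ err_9/err_8 = 3.03e-5/1.09e-4 = 0.27798

0.278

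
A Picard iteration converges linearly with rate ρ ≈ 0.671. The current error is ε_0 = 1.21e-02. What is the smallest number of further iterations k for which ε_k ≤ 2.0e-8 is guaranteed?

34

After k steps, ε_k ≈ 1.21e-02·0.671^k.
Need 0.671^k ≤ 2.0e-8/1.21e-02 = 1.65289e-06.
k ≥ ln(1.65289e-06)/ln(0.671) = -13.3130/-0.39899 = 33.367.
Smallest integer k = 34.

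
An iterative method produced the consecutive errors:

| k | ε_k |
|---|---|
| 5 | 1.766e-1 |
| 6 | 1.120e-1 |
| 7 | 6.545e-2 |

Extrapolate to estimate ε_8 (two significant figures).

3.5e-2

First estimate the order: p ≈ ln(ε_7/ε_6) / ln(ε_6/ε_5) = ln(6.545e-2/1.120e-1)/ln(1.120e-1/1.766e-1) = ln(0.584375)/ln(0.634202) ≈ 1.1797.
Then ε_8 ≈ ε_7·(ε_7/ε_6)^p = 6.545e-2·(0.584375)^1.1797 = 6.545e-2·0.530599 ≈ 0.03473.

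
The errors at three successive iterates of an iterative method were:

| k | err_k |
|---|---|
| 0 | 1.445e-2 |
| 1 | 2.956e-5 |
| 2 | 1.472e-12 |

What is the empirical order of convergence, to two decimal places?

2.72

p ≈ ln(err_2/err_1) / ln(err_1/err_0)
  = ln(1.472e-12/2.956e-5) / ln(2.956e-5/1.445e-2)
  = ln(4.9797e-08) / ln(0.00204567)
  = -16.81531 / -6.19203 ≈ 2.71564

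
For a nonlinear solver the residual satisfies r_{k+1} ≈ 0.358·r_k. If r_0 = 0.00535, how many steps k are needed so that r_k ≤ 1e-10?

After k steps, r_k ≈ 0.00535·0.358^k.
Need 0.358^k ≤ 1e-10/0.00535 = 1.86916e-08.
k ≥ ln(1.86916e-08)/ln(0.358) = -17.7952/-1.02722 = 17.324.
Smallest integer k = 18.

18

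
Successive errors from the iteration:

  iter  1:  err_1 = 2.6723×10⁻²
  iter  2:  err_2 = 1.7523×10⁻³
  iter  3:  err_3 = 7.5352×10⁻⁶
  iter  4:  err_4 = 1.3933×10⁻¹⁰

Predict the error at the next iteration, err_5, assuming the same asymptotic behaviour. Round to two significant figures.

4.8e-20

First estimate the order: p ≈ ln(err_4/err_3) / ln(err_3/err_2) = ln(1.3933×10⁻¹⁰/7.5352×10⁻⁶)/ln(7.5352×10⁻⁶/1.7523×10⁻³) = ln(1.84906e-05)/ln(0.00430018) ≈ 2.0000.
Then err_5 ≈ err_4·(err_4/err_3)^p = 1.3933×10⁻¹⁰·(1.84906e-05)^2.0000 = 1.3933×10⁻¹⁰·3.41902e-10 ≈ 4.764e-20.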